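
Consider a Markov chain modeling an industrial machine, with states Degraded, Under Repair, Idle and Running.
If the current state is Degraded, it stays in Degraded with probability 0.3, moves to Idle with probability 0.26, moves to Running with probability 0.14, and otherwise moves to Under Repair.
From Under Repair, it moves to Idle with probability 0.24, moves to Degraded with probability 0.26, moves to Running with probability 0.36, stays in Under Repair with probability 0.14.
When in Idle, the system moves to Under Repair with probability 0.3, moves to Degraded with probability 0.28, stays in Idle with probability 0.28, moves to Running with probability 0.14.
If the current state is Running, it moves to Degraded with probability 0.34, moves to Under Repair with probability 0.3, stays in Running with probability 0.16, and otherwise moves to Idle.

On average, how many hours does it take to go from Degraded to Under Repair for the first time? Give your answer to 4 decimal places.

Let t(s) be the expected number of hours to first reach Under Repair from state s, with t(Under Repair) = 0. Conditioning on the first hour:
t(Degraded) = 1 + 0.3·t(Degraded) + 0.26·t(Idle) + 0.14·t(Running)
t(Idle) = 1 + 0.28·t(Degraded) + 0.28·t(Idle) + 0.14·t(Running)
t(Running) = 1 + 0.34·t(Degraded) + 0.2·t(Idle) + 0.16·t(Running)
Solving: t(Degraded) = 3.3333, t(Idle) = 3.3333, t(Running) = 3.3333.
Expected hours from Degraded to Under Repair: 3.3333.

3.3333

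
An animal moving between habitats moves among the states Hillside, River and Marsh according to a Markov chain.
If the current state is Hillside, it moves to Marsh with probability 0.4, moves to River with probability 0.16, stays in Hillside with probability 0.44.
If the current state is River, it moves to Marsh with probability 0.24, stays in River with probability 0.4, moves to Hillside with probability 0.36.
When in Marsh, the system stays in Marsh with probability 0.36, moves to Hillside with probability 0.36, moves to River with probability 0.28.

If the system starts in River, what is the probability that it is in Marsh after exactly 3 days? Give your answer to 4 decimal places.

0.3414

Propagate the distribution vector 3 days from River.
After 0 days: (0.0000, 1.0000, 0.0000)
After 1 day: (0.3600, 0.4000, 0.2400)
After 2 days: (0.3888, 0.2848, 0.3264)
After 3 days: (0.3911, 0.2675, 0.3414)
P(in Marsh after 3 days) = 0.3414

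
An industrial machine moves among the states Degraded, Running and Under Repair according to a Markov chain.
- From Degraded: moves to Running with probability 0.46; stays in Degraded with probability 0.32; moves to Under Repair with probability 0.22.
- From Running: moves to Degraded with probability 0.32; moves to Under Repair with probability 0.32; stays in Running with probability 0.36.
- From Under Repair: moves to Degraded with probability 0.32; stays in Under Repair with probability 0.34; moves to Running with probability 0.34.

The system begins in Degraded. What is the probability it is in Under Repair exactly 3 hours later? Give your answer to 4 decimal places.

Propagate the distribution vector 3 hours from Degraded.
After 0 hours: (1.0000, 0.0000, 0.0000)
After 1 hour: (0.3200, 0.4600, 0.2200)
After 2 hours: (0.3200, 0.3876, 0.2924)
After 3 hours: (0.3200, 0.3862, 0.2938)
P(in Under Repair after 3 hours) = 0.2938

0.2938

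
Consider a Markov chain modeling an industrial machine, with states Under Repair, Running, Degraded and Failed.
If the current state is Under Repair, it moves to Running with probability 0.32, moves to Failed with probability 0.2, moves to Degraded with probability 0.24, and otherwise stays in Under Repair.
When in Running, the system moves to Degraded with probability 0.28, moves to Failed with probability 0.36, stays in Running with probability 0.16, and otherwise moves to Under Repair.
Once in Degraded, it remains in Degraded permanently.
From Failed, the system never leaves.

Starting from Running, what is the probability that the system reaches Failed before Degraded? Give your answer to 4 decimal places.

0.5460

Let h(s) be the probability of absorption at Failed starting from transient state s. Then h(Failed) = 1 and h(Degraded) = 0. By first-step analysis:
h(Under Repair) = 0.24·h(Under Repair) + 0.32·h(Running) + 0.24·0 + 0.2·1
h(Running) = 0.2·h(Under Repair) + 0.16·h(Running) + 0.28·0 + 0.36·1
Solving: h(Under Repair) = 0.4930, h(Running) = 0.5460.
Starting from Running, the probability is 0.5460.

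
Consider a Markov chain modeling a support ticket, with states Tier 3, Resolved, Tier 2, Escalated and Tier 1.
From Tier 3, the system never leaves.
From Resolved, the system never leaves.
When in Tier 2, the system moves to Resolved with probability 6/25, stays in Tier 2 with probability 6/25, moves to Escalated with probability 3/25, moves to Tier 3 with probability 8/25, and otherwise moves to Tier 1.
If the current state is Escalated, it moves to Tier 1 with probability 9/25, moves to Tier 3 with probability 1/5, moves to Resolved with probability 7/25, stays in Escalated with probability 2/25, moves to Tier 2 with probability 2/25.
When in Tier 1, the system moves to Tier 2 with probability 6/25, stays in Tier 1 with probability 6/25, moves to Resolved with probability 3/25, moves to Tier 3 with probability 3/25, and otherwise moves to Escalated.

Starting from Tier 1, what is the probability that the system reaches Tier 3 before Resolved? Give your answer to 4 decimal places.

Let h(s) be the probability of absorption at Tier 3 starting from transient state s. Then h(Tier 3) = 1 and h(Resolved) = 0. By first-step analysis:
h(Tier 2) = 0.32·1 + 0.24·0 + 0.24·h(Tier 2) + 0.12·h(Escalated) + 0.08·h(Tier 1)
h(Escalated) = 0.2·1 + 0.28·0 + 0.08·h(Tier 2) + 0.08·h(Escalated) + 0.36·h(Tier 1)
h(Tier 1) = 0.12·1 + 0.12·0 + 0.24·h(Tier 2) + 0.28·h(Escalated) + 0.24·h(Tier 1)
Solving: h(Tier 2) = 0.5464, h(Escalated) = 0.4606, h(Tier 1) = 0.5002.
Starting from Tier 1, the probability is 0.5002.

0.5002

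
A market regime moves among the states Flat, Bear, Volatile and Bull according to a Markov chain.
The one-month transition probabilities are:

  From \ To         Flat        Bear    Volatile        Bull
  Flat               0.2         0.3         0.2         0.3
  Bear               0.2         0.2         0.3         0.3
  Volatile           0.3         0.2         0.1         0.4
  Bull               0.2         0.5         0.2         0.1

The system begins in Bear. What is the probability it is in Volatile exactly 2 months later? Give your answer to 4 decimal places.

0.1900

Propagate the distribution vector 2 months from Bear.
After 0 months: (0.0000, 1.0000, 0.0000, 0.0000)
After 1 month: (0.2000, 0.2000, 0.3000, 0.3000)
After 2 months: (0.2300, 0.3100, 0.1900, 0.2700)
P(in Volatile after 2 months) = 0.1900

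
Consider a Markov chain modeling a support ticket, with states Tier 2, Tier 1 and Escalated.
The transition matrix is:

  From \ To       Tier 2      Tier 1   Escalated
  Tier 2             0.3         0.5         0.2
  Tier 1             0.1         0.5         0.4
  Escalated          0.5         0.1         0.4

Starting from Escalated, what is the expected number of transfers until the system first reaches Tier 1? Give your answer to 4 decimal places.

Let t(s) be the expected number of transfers to first reach Tier 1 from state s, with t(Tier 1) = 0. Conditioning on the first transfer:
t(Tier 2) = 1 + 0.3·t(Tier 2) + 0.2·t(Escalated)
t(Escalated) = 1 + 0.5·t(Tier 2) + 0.4·t(Escalated)
Solving: t(Tier 2) = 2.5000, t(Escalated) = 3.7500.
Expected transfers from Escalated to Tier 1: 3.7500.

3.7500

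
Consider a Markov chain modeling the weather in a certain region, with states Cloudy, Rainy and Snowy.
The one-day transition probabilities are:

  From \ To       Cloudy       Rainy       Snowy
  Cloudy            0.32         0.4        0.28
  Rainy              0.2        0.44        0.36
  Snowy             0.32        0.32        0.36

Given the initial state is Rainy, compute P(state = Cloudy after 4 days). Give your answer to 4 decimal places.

0.2734

Propagate the distribution vector 4 days from Rainy.
After 0 days: (0.0000, 1.0000, 0.0000)
After 1 day: (0.2000, 0.4400, 0.3600)
After 2 days: (0.2672, 0.3888, 0.3440)
After 3 days: (0.2733, 0.3880, 0.3386)
After 4 days: (0.2734, 0.3884, 0.3381)
P(in Cloudy after 4 days) = 0.2734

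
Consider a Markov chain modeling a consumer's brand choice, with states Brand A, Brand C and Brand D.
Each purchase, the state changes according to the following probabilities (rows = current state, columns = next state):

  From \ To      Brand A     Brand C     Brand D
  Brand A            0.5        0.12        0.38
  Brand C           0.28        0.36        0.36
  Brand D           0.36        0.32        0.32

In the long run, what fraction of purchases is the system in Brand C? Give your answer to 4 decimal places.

Let the stationary distribution be π with π = πP and π_1 + π_2 + π_3 = 1.
π_1 = 0.5·π_1 + 0.28·π_2 + 0.36·π_3
π_2 = 0.12·π_1 + 0.36·π_2 + 0.32·π_3
Solving with the normalization constraint gives π = (0.3953, 0.2510, 0.3538).
So the stationary probability of Brand C is 0.2510.

0.2510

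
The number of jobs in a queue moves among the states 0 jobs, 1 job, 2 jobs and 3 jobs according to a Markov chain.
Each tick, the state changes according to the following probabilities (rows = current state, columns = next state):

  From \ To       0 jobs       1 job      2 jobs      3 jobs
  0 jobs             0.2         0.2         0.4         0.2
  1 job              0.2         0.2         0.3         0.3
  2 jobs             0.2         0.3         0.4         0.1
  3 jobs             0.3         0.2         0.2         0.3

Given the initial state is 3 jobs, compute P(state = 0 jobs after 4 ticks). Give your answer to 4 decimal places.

Propagate the distribution vector 4 ticks from 3 jobs.
After 0 ticks: (0.0000, 0.0000, 0.0000, 1.0000)
After 1 tick: (0.3000, 0.2000, 0.2000, 0.3000)
After 2 ticks: (0.2300, 0.2200, 0.3200, 0.2300)
After 3 ticks: (0.2230, 0.2320, 0.3320, 0.2130)
After 4 ticks: (0.2213, 0.2332, 0.3342, 0.2113)
P(in 0 jobs after 4 ticks) = 0.2213

0.2213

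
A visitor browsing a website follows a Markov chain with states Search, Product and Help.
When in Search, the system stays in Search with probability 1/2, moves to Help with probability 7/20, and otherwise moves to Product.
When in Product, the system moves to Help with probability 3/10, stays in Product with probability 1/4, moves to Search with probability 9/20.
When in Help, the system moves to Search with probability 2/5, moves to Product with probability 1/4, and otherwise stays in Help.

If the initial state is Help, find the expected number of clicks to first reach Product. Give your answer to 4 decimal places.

Let t(s) be the expected number of clicks to first reach Product from state s, with t(Product) = 0. Conditioning on the first click:
t(Search) = 1 + 0.5·t(Search) + 0.35·t(Help)
t(Help) = 1 + 0.4·t(Search) + 0.35·t(Help)
Solving: t(Search) = 5.4054, t(Help) = 4.8649.
Expected clicks from Help to Product: 4.8649.

4.8649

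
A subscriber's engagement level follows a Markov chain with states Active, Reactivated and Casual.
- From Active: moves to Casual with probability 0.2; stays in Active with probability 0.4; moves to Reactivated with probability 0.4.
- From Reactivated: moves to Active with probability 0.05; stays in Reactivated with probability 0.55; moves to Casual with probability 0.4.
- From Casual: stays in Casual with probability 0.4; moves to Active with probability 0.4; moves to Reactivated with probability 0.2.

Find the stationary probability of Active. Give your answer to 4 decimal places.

Let the stationary distribution be π with π = πP and π_1 + π_2 + π_3 = 1.
π_1 = 0.4·π_1 + 0.05·π_2 + 0.4·π_3
π_2 = 0.4·π_1 + 0.55·π_2 + 0.2·π_3
Solving with the normalization constraint gives π = (0.2639, 0.3889, 0.3472).
So the stationary probability of Active is 0.2639.

0.2639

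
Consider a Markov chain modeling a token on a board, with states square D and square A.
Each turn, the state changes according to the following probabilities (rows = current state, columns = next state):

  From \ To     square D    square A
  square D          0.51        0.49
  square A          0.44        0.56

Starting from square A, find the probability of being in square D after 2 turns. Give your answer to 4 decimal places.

0.4708

Sum over the intermediate state after 1 turn:
P = P(square A→square D)·P(square D→square D) + P(square A→square A)·P(square A→square D)
  = 0.44×0.51 + 0.56×0.44
  = 0.2244 + 0.2464 = 0.4708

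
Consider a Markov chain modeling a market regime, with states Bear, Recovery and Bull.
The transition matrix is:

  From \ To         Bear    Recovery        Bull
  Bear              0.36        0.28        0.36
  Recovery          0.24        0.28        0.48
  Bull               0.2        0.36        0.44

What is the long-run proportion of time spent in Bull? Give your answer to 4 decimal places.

Let the stationary distribution be π with π = πP and π_1 + π_2 + π_3 = 1.
π_1 = 0.36·π_1 + 0.24·π_2 + 0.2·π_3
π_2 = 0.28·π_1 + 0.28·π_2 + 0.36·π_3
Solving with the normalization constraint gives π = (0.2531, 0.3146, 0.4323).
So the stationary probability of Bull is 0.4323.

0.4323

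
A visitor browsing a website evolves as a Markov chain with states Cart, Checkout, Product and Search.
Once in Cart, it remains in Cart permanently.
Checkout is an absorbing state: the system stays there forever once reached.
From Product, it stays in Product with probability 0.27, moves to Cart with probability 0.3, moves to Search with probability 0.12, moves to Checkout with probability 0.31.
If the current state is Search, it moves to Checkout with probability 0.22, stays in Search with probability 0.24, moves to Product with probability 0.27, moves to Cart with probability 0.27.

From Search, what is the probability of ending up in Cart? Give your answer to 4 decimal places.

0.5324

Let h(s) be the probability of absorption at Cart starting from transient state s. Then h(Cart) = 1 and h(Checkout) = 0. By first-step analysis:
h(Product) = 0.3·1 + 0.31·0 + 0.27·h(Product) + 0.12·h(Search)
h(Search) = 0.27·1 + 0.22·0 + 0.27·h(Product) + 0.24·h(Search)
Solving: h(Product) = 0.4985, h(Search) = 0.5324.
Starting from Search, the probability is 0.5324.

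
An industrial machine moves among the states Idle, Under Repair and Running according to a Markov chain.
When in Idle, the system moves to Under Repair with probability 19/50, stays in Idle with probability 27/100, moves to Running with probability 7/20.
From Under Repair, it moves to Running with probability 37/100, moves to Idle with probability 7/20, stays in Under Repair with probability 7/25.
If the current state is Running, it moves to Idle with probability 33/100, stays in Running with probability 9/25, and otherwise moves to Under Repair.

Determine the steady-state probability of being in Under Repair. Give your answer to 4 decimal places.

0.3225

Let the stationary distribution be π with π = πP and π_1 + π_2 + π_3 = 1.
π_1 = 0.27·π_1 + 0.35·π_2 + 0.33·π_3
π_2 = 0.38·π_1 + 0.28·π_2 + 0.31·π_3
Solving with the normalization constraint gives π = (0.3174, 0.3225, 0.3601).
So the stationary probability of Under Repair is 0.3225.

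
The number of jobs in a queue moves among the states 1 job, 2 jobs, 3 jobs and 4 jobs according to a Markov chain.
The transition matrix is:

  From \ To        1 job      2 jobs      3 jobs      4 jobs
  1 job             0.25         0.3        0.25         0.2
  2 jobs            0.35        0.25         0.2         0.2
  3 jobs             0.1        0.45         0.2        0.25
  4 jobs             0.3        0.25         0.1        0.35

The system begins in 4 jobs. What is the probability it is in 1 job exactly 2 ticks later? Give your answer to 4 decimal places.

Propagate the distribution vector 2 ticks from 4 jobs.
After 0 ticks: (0.0000, 0.0000, 0.0000, 1.0000)
After 1 tick: (0.3000, 0.2500, 0.1000, 0.3500)
After 2 ticks: (0.2775, 0.2850, 0.1800, 0.2575)
P(in 1 job after 2 ticks) = 0.2775

0.2775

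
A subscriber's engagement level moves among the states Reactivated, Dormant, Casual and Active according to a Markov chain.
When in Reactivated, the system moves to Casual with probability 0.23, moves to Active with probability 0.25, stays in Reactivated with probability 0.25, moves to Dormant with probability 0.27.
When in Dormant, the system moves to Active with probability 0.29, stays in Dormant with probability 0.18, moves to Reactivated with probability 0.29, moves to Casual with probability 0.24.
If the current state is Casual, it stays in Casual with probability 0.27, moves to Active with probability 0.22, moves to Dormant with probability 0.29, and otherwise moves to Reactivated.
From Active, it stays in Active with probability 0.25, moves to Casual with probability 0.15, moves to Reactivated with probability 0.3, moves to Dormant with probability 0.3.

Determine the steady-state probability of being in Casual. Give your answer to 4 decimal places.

0.2211

Let the stationary distribution be π with π = πP and π_1 + π_2 + π_3 + π_4 = 1.
π_1 = 0.25·π_1 + 0.29·π_2 + 0.22·π_3 + 0.3·π_4
π_2 = 0.27·π_1 + 0.18·π_2 + 0.29·π_3 + 0.3·π_4
π_3 = 0.23·π_1 + 0.24·π_2 + 0.27·π_3 + 0.15·π_4
Solving with the normalization constraint gives π = (0.2664, 0.2587, 0.2211, 0.2537).
So the stationary probability of Casual is 0.2211.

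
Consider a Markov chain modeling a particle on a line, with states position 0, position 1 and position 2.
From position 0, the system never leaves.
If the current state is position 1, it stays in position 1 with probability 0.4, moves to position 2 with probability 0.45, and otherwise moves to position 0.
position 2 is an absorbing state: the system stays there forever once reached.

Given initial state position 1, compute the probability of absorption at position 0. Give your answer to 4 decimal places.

0.2500

Let h(s) be the probability of absorption at position 0 starting from transient state s. Then h(position 0) = 1 and h(position 2) = 0. By first-step analysis:
h(position 1) = 0.15·1 + 0.4·h(position 1) + 0.45·0
Solving: h(position 1) = 0.2500.
Starting from position 1, the probability is 0.2500.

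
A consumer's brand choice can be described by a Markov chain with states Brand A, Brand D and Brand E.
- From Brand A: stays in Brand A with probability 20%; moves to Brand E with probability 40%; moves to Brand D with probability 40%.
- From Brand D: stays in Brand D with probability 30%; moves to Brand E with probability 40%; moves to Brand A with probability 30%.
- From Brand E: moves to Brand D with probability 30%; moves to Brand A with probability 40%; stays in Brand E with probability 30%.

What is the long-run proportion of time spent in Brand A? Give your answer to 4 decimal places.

Let the stationary distribution be π with π = πP and π_1 + π_2 + π_3 = 1.
π_1 = 0.2·π_1 + 0.3·π_2 + 0.4·π_3
π_2 = 0.4·π_1 + 0.3·π_2 + 0.3·π_3
Solving with the normalization constraint gives π = (0.3058, 0.3306, 0.3636).
So the stationary probability of Brand A is 0.3058.

0.3058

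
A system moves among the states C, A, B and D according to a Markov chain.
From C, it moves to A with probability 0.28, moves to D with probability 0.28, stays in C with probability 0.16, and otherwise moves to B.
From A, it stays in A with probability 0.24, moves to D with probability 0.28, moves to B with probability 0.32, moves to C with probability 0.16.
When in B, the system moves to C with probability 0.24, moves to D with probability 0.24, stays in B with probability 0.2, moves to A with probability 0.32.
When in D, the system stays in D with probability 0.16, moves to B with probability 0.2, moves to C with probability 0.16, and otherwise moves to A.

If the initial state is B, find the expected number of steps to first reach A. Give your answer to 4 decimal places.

2.8689

Let t(s) be the expected number of steps to first reach A from state s, with t(A) = 0. Conditioning on the first step:
t(C) = 1 + 0.16·t(C) + 0.28·t(B) + 0.28·t(D)
t(B) = 1 + 0.24·t(C) + 0.2·t(B) + 0.24·t(D)
t(D) = 1 + 0.16·t(C) + 0.2·t(B) + 0.16·t(D)
Solving: t(C) = 2.9592, t(B) = 2.8689, t(D) = 2.4372.
Expected steps from B to A: 2.8689.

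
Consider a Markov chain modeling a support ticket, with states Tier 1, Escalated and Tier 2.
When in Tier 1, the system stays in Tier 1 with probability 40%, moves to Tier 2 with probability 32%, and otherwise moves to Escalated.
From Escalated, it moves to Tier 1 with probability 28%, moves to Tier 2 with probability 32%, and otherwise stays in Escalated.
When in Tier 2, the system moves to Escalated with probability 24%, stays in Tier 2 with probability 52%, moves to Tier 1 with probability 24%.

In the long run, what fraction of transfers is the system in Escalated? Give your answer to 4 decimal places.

0.3000

Let the stationary distribution be π with π = πP and π_1 + π_2 + π_3 = 1.
π_1 = 0.4·π_1 + 0.28·π_2 + 0.24·π_3
π_2 = 0.28·π_1 + 0.4·π_2 + 0.24·π_3
Solving with the normalization constraint gives π = (0.3000, 0.3000, 0.4000).
So the stationary probability of Escalated is 0.3000.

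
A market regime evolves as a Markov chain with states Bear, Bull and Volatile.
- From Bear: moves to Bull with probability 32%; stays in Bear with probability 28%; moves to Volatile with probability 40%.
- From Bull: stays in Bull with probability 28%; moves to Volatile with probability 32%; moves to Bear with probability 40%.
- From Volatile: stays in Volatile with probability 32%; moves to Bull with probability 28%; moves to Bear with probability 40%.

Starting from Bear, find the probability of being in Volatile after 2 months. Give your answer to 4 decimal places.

0.3424

Sum over the intermediate state after 1 month:
P = P(Bear→Bear)·P(Bear→Volatile) + P(Bear→Bull)·P(Bull→Volatile) + P(Bear→Volatile)·P(Volatile→Volatile)
  = 0.28×0.4 + 0.32×0.32 + 0.4×0.32
  = 0.1120 + 0.1024 + 0.1280 = 0.3424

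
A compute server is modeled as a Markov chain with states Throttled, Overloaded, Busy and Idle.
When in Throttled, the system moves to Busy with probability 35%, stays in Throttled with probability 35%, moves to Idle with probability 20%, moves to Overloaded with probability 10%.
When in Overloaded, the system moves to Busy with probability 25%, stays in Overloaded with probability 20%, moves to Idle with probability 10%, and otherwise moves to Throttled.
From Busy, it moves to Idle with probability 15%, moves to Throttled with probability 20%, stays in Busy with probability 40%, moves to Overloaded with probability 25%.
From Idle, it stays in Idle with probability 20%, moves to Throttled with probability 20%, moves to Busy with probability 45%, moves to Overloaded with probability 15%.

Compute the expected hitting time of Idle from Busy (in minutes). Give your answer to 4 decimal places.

6.4583

Let t(s) be the expected number of minutes to first reach Idle from state s, with t(Idle) = 0. Conditioning on the first minute:
t(Throttled) = 1 + 0.35·t(Throttled) + 0.1·t(Overloaded) + 0.35·t(Busy)
t(Overloaded) = 1 + 0.45·t(Throttled) + 0.2·t(Overloaded) + 0.25·t(Busy)
t(Busy) = 1 + 0.2·t(Throttled) + 0.25·t(Overloaded) + 0.4·t(Busy)
Solving: t(Throttled) = 6.0417, t(Overloaded) = 6.6667, t(Busy) = 6.4583.
Expected minutes from Busy to Idle: 6.4583.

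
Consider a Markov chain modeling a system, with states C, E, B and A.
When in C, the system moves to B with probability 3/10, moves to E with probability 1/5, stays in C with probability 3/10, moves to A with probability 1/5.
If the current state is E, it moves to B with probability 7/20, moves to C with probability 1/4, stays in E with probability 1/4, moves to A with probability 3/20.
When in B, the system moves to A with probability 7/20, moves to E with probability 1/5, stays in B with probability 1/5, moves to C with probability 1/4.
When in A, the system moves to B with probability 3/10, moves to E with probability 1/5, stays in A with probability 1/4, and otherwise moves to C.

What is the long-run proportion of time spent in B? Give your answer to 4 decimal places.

Let the stationary distribution be π with π = πP and π_1 + π_2 + π_3 + π_4 = 1.
π_1 = 0.3·π_1 + 0.25·π_2 + 0.25·π_3 + 0.25·π_4
π_2 = 0.2·π_1 + 0.25·π_2 + 0.2·π_3 + 0.2·π_4
π_3 = 0.3·π_1 + 0.35·π_2 + 0.2·π_3 + 0.3·π_4
Solving with the normalization constraint gives π = (0.2632, 0.2105, 0.2823, 0.2440).
So the stationary probability of B is 0.2823.

0.2823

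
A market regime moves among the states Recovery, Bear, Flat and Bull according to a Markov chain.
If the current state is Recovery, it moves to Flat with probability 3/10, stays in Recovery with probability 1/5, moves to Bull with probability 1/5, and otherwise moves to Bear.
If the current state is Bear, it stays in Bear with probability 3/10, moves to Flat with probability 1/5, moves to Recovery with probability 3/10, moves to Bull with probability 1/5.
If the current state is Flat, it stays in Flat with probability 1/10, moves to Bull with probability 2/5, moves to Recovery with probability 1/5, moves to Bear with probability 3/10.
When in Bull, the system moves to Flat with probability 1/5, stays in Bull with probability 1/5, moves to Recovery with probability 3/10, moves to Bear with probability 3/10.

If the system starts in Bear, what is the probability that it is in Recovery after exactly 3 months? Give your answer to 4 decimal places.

0.2540

Propagate the distribution vector 3 months from Bear.
After 0 months: (0.0000, 1.0000, 0.0000, 0.0000)
After 1 month: (0.3000, 0.3000, 0.2000, 0.2000)
After 2 months: (0.2500, 0.3000, 0.2100, 0.2400)
After 3 months: (0.2540, 0.3000, 0.2040, 0.2420)
P(in Recovery after 3 months) = 0.2540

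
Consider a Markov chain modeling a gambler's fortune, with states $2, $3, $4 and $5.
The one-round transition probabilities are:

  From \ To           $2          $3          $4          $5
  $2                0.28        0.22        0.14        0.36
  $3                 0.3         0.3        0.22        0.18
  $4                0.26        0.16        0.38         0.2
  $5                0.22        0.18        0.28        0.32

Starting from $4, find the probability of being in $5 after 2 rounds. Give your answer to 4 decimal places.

0.2624

Propagate the distribution vector 2 rounds from $4.
After 0 rounds: (0.0000, 0.0000, 1.0000, 0.0000)
After 1 round: (0.2600, 0.1600, 0.3800, 0.2000)
After 2 rounds: (0.2636, 0.2020, 0.2720, 0.2624)
P(in $5 after 2 rounds) = 0.2624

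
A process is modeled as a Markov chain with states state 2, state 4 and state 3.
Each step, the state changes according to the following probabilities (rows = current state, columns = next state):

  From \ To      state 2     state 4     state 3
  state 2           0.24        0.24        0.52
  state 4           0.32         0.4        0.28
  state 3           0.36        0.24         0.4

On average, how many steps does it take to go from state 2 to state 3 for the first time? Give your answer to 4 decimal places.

Let t(s) be the expected number of steps to first reach state 3 from state s, with t(state 3) = 0. Conditioning on the first step:
t(state 2) = 1 + 0.24·t(state 2) + 0.24·t(state 4)
t(state 4) = 1 + 0.32·t(state 2) + 0.4·t(state 4)
Solving: t(state 2) = 2.2152, t(state 4) = 2.8481.
Expected steps from state 2 to state 3: 2.2152.

2.2152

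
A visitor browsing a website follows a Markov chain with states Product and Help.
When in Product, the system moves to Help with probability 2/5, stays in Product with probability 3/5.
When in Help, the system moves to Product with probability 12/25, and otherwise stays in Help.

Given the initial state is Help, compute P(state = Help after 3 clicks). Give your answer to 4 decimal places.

Propagate the distribution vector 3 clicks from Help.
After 0 clicks: (0.0000, 1.0000)
After 1 click: (0.4800, 0.5200)
After 2 clicks: (0.5376, 0.4624)
After 3 clicks: (0.5445, 0.4555)
P(in Help after 3 clicks) = 0.4555

0.4555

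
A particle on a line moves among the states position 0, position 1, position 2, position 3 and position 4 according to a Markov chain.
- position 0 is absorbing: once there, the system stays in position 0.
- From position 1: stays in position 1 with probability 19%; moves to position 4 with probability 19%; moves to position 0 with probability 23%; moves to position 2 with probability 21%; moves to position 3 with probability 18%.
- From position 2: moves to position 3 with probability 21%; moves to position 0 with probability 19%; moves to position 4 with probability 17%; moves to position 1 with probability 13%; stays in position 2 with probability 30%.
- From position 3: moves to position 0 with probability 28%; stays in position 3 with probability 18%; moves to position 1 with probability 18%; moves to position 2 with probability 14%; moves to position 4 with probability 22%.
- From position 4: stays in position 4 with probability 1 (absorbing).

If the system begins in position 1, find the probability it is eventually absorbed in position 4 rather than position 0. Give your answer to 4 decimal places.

0.4533

Let h(s) be the probability of absorption at position 4 starting from transient state s. Then h(position 4) = 1 and h(position 0) = 0. By first-step analysis:
h(position 1) = 0.23·0 + 0.19·h(position 1) + 0.21·h(position 2) + 0.18·h(position 3) + 0.19·1
h(position 2) = 0.19·0 + 0.13·h(position 1) + 0.3·h(position 2) + 0.21·h(position 3) + 0.17·1
h(position 3) = 0.28·0 + 0.18·h(position 1) + 0.14·h(position 2) + 0.18·h(position 3) + 0.22·1
Solving: h(position 1) = 0.4533, h(position 2) = 0.4610, h(position 3) = 0.4465.
Starting from position 1, the probability is 0.4533.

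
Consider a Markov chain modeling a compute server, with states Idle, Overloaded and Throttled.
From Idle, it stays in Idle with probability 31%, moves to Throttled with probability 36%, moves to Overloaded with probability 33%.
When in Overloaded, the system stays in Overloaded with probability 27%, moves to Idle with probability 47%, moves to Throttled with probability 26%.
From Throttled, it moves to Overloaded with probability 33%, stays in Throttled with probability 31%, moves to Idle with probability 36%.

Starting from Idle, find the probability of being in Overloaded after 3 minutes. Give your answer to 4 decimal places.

Propagate the distribution vector 3 minutes from Idle.
After 0 minutes: (1.0000, 0.0000, 0.0000)
After 1 minute: (0.3100, 0.3300, 0.3600)
After 2 minutes: (0.3808, 0.3102, 0.3090)
After 3 minutes: (0.3751, 0.3114, 0.3135)
P(in Overloaded after 3 minutes) = 0.3114

0.3114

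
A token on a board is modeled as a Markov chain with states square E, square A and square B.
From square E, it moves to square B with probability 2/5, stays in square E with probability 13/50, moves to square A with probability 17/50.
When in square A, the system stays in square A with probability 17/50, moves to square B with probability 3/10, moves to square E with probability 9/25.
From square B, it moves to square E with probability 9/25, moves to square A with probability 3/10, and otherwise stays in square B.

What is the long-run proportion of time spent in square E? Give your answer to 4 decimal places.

0.3273

Let the stationary distribution be π with π = πP and π_1 + π_2 + π_3 = 1.
π_1 = 0.26·π_1 + 0.36·π_2 + 0.36·π_3
π_2 = 0.34·π_1 + 0.34·π_2 + 0.3·π_3
Solving with the normalization constraint gives π = (0.3273, 0.3261, 0.3466).
So the stationary probability of square E is 0.3273.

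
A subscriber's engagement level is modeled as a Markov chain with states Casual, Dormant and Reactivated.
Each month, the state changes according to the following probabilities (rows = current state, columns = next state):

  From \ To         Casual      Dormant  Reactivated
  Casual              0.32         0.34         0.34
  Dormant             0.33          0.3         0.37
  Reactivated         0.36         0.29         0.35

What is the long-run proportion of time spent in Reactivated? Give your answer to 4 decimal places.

0.3528

Let the stationary distribution be π with π = πP and π_1 + π_2 + π_3 = 1.
π_1 = 0.32·π_1 + 0.33·π_2 + 0.36·π_3
π_2 = 0.34·π_1 + 0.3·π_2 + 0.29·π_3
Solving with the normalization constraint gives π = (0.3372, 0.3100, 0.3528).
So the stationary probability of Reactivated is 0.3528.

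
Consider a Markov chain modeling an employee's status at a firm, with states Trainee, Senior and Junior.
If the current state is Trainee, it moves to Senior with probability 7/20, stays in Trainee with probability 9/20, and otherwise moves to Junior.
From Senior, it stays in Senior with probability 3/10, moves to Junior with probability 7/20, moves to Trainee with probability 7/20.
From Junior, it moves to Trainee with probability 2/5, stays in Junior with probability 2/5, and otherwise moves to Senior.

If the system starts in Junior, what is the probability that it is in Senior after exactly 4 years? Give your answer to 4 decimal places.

0.2899

Propagate the distribution vector 4 years from Junior.
After 0 years: (0.0000, 0.0000, 1.0000)
After 1 year: (0.4000, 0.2000, 0.4000)
After 2 years: (0.4100, 0.2800, 0.3100)
After 3 years: (0.4065, 0.2895, 0.3040)
After 4 years: (0.4059, 0.2899, 0.3042)
P(in Senior after 4 years) = 0.2899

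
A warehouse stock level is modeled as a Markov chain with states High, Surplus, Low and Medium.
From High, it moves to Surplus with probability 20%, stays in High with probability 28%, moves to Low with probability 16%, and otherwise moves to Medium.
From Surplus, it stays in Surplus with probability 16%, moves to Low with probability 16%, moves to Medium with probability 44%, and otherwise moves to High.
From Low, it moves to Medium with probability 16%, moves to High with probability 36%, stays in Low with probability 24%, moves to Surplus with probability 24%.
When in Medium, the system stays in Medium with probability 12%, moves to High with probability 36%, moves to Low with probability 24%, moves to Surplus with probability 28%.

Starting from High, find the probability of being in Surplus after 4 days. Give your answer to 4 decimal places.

0.2212

Propagate the distribution vector 4 days from High.
After 0 days: (1.0000, 0.0000, 0.0000, 0.0000)
After 1 day: (0.2800, 0.2000, 0.1600, 0.3600)
After 2 days: (0.3136, 0.2272, 0.2016, 0.2576)
After 3 days: (0.3076, 0.2196, 0.1967, 0.2760)
After 4 days: (0.3090, 0.2212, 0.1978, 0.2720)
P(in Surplus after 4 days) = 0.2212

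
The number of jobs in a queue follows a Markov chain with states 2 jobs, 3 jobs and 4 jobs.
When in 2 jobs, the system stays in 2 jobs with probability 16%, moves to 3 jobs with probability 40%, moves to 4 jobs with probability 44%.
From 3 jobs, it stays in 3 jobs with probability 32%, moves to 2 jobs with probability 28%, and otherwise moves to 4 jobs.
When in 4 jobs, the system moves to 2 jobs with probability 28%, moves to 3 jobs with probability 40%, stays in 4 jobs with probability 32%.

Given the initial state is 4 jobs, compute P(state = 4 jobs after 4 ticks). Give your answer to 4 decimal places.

0.3797

Propagate the distribution vector 4 ticks from 4 jobs.
After 0 ticks: (0.0000, 0.0000, 1.0000)
After 1 tick: (0.2800, 0.4000, 0.3200)
After 2 ticks: (0.2464, 0.3680, 0.3856)
After 3 ticks: (0.2504, 0.3706, 0.3790)
After 4 ticks: (0.2499, 0.3704, 0.3797)
P(in 4 jobs after 4 ticks) = 0.3797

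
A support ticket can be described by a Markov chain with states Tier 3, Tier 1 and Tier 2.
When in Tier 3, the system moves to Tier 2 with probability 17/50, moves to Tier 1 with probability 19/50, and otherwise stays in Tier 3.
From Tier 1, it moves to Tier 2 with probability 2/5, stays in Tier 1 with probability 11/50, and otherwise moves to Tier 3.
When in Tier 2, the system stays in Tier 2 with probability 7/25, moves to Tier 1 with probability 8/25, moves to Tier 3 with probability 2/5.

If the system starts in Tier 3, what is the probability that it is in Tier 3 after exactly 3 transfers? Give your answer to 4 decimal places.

0.3510

Propagate the distribution vector 3 transfers from Tier 3.
After 0 transfers: (1.0000, 0.0000, 0.0000)
After 1 transfer: (0.2800, 0.3800, 0.3400)
After 2 transfers: (0.3588, 0.2988, 0.3424)
After 3 transfers: (0.3510, 0.3116, 0.3374)
P(in Tier 3 after 3 transfers) = 0.3510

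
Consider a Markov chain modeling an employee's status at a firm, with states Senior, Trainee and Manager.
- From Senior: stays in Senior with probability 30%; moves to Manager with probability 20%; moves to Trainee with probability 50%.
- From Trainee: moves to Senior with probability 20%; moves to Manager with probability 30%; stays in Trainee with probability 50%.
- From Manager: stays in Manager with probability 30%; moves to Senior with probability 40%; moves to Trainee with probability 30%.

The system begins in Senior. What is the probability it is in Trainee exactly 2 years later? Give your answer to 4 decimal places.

Sum over the intermediate state after 1 year:
P = P(Senior→Senior)·P(Senior→Trainee) + P(Senior→Trainee)·P(Trainee→Trainee) + P(Senior→Manager)·P(Manager→Trainee)
  = 0.3×0.5 + 0.5×0.5 + 0.2×0.3
  = 0.1500 + 0.2500 + 0.0600 = 0.4600

0.4600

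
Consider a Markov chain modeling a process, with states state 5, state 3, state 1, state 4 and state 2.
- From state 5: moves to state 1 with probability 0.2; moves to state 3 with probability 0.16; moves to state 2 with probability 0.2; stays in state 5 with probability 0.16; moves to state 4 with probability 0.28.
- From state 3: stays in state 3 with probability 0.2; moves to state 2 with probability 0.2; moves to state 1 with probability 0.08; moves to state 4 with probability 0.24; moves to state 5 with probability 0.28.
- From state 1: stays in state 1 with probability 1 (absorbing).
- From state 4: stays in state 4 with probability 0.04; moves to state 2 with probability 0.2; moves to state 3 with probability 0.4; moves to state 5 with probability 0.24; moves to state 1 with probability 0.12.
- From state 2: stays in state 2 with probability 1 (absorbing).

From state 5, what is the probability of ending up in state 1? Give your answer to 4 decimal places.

Let h(s) be the probability of absorption at state 1 starting from transient state s. Then h(state 1) = 1 and h(state 2) = 0. By first-step analysis:
h(state 5) = 0.16·h(state 5) + 0.16·h(state 3) + 0.2·1 + 0.28·h(state 4) + 0.2·0
h(state 3) = 0.28·h(state 5) + 0.2·h(state 3) + 0.08·1 + 0.24·h(state 4) + 0.2·0
h(state 4) = 0.24·h(state 5) + 0.4·h(state 3) + 0.12·1 + 0.04·h(state 4) + 0.2·0
Solving: h(state 5) = 0.4381, h(state 3) = 0.3699, h(state 4) = 0.3887.
Starting from state 5, the probability is 0.4381.

0.4381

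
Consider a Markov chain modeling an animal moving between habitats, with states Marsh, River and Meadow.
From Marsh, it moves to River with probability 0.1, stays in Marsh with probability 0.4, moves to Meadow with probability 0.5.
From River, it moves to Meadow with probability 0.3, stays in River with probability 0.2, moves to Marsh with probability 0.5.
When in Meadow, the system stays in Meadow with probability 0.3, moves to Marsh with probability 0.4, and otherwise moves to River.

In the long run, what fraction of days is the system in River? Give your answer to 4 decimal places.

0.1964

Let the stationary distribution be π with π = πP and π_1 + π_2 + π_3 = 1.
π_1 = 0.4·π_1 + 0.5·π_2 + 0.4·π_3
π_2 = 0.1·π_1 + 0.2·π_2 + 0.3·π_3
Solving with the normalization constraint gives π = (0.4196, 0.1964, 0.3839).
So the stationary probability of River is 0.1964.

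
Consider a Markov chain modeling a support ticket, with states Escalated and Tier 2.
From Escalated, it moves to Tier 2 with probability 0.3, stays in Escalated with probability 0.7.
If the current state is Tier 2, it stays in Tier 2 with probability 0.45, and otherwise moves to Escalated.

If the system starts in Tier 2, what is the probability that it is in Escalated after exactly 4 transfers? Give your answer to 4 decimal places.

0.6467

Propagate the distribution vector 4 transfers from Tier 2.
After 0 transfers: (0.0000, 1.0000)
After 1 transfer: (0.5500, 0.4500)
After 2 transfers: (0.6325, 0.3675)
After 3 transfers: (0.6449, 0.3551)
After 4 transfers: (0.6467, 0.3533)
P(in Escalated after 4 transfers) = 0.6467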